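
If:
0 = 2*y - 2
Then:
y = 1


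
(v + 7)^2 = v^2 + 14*v + 49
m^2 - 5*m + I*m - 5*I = (m - 5)*(m + I)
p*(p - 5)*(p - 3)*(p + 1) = p^4 - 7*p^3 + 7*p^2 + 15*p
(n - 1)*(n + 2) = n^2 + n - 2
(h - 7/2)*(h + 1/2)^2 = h^3 - 5*h^2/2 - 13*h/4 - 7/8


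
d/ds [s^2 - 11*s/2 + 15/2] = 2*s - 11/2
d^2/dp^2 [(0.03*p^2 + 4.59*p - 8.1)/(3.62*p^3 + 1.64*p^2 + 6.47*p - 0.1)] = (0.786263999999999*p^6 + 360.895176*p^5 - 1114.46406*p^4 - 960.211812*p^3 - 1249.02612*p^2 - 528.76152*p - 674.86332)/(47.437928*p^9 + 64.473648*p^8 + 283.56546*p^7 + 230.9462*p^6 + 503.25243*p^5 + 191.095908*p^4 + 264.582143*p^3 - 12.50907*p^2 + 0.1941*p - 0.001)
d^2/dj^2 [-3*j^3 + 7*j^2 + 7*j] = 14 - 18*j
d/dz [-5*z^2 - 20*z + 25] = -10*z - 20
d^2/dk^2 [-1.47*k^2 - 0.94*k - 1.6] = -2.94000000000000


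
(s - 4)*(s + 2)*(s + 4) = s^3 + 2*s^2 - 16*s - 32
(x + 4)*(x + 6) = x^2 + 10*x + 24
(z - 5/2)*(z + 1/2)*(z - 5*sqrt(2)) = z^3 - 5*sqrt(2)*z^2 - 2*z^2 - 5*z/4 + 10*sqrt(2)*z + 25*sqrt(2)/4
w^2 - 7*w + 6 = (w - 6)*(w - 1)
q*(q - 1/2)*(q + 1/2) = q^3 - q/4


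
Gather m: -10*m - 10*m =-20*m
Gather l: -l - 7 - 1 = -l - 8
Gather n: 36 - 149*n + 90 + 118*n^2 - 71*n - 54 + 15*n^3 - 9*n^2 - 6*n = 15*n^3 + 109*n^2 - 226*n + 72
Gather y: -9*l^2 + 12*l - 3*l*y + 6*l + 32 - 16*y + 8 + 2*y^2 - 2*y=-9*l^2 + 18*l + 2*y^2 + y*(-3*l - 18) + 40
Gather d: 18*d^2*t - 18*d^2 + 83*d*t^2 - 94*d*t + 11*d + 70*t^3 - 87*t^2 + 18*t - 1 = d^2*(18*t - 18) + d*(83*t^2 - 94*t + 11) + 70*t^3 - 87*t^2 + 18*t - 1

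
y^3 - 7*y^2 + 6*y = y*(y - 6)*(y - 1)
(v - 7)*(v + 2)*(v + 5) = v^3 - 39*v - 70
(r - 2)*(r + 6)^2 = r^3 + 10*r^2 + 12*r - 72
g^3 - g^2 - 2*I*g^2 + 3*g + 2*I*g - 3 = (g - 1)*(g - 3*I)*(g + I)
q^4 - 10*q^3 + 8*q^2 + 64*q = q*(q - 8)*(q - 4)*(q + 2)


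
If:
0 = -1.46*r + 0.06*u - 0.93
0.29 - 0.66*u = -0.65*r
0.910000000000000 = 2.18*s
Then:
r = -0.65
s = 0.42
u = -0.20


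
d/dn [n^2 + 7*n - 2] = 2*n + 7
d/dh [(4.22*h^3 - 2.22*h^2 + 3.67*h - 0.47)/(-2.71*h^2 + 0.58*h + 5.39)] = (-11.4362*h^4 + 4.8952*h^3 + 76.8955*h^2 - 26.479*h + 20.0539)/(7.3441*h^4 - 3.1436*h^3 - 28.8774*h^2 + 6.2524*h + 29.0521)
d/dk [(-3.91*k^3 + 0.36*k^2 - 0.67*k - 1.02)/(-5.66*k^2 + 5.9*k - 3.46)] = (22.1306*k^4 - 46.138*k^3 + 38.9176*k^2 - 14.0376*k + 8.3362)/(32.0356*k^4 - 66.788*k^3 + 73.9772*k^2 - 40.828*k + 11.9716)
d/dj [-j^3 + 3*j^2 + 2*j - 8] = -3*j^2 + 6*j + 2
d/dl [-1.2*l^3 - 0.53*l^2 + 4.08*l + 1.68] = -3.6*l^2 - 1.06*l + 4.08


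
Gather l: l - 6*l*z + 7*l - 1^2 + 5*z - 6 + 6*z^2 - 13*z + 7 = l*(8 - 6*z) + 6*z^2 - 8*z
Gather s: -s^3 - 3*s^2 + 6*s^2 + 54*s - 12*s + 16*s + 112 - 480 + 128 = -s^3 + 3*s^2 + 58*s - 240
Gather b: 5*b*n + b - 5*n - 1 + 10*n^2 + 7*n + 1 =b*(5*n + 1) + 10*n^2 + 2*n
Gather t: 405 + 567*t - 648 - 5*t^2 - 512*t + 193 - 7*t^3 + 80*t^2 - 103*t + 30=-7*t^3 + 75*t^2 - 48*t - 20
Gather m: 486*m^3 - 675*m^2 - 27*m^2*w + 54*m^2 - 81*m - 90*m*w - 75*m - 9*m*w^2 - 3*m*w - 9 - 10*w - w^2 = 486*m^3 + m^2*(-27*w - 621) + m*(-9*w^2 - 93*w - 156) - w^2 - 10*w - 9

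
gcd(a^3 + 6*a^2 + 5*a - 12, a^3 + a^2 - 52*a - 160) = a + 4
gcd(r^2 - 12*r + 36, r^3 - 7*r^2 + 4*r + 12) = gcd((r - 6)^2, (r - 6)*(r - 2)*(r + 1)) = r - 6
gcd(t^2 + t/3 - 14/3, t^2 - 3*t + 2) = t - 2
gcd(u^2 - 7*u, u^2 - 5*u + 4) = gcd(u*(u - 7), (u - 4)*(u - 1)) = 1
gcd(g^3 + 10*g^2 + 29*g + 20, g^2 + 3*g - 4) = g + 4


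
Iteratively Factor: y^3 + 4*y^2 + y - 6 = (y + 2)*(y^2 + 2*y - 3) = (y - 1)*(y + 2)*(y + 3)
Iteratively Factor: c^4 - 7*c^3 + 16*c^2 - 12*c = (c - 3)*(c^3 - 4*c^2 + 4*c) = c*(c - 3)*(c^2 - 4*c + 4) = c*(c - 3)*(c - 2)*(c - 2)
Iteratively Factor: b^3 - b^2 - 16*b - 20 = (b + 2)*(b^2 - 3*b - 10) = (b + 2)^2*(b - 5)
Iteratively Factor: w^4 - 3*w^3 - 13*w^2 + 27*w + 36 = (w - 4)*(w^3 + w^2 - 9*w - 9) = (w - 4)*(w + 1)*(w^2 - 9) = (w - 4)*(w + 1)*(w + 3)*(w - 3)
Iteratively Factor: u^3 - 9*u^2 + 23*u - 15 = (u - 3)*(u^2 - 6*u + 5) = (u - 3)*(u - 1)*(u - 5)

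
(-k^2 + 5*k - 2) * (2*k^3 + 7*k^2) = -2*k^5 + 3*k^4 + 31*k^3 - 14*k^2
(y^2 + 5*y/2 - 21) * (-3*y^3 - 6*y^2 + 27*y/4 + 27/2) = -3*y^5 - 27*y^4/2 + 219*y^3/4 + 1251*y^2/8 - 108*y - 567/2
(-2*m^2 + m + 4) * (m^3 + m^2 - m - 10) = -2*m^5 - m^4 + 7*m^3 + 23*m^2 - 14*m - 40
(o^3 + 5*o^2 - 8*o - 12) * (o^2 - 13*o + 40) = o^5 - 8*o^4 - 33*o^3 + 292*o^2 - 164*o - 480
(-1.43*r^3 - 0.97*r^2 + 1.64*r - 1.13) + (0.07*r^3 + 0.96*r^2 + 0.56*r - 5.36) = -1.36*r^3 - 0.01*r^2 + 2.2*r - 6.49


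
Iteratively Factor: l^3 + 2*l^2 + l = (l + 1)*(l^2 + l) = l*(l + 1)*(l + 1)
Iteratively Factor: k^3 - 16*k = (k)*(k^2 - 16) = k*(k + 4)*(k - 4)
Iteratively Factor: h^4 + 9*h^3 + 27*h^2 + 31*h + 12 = (h + 1)*(h^3 + 8*h^2 + 19*h + 12) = (h + 1)*(h + 4)*(h^2 + 4*h + 3) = (h + 1)^2*(h + 4)*(h + 3)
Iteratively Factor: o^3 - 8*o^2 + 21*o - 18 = (o - 3)*(o^2 - 5*o + 6) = (o - 3)*(o - 2)*(o - 3)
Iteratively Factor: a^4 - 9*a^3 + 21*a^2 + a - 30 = (a + 1)*(a^3 - 10*a^2 + 31*a - 30) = (a - 3)*(a + 1)*(a^2 - 7*a + 10) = (a - 3)*(a - 2)*(a + 1)*(a - 5)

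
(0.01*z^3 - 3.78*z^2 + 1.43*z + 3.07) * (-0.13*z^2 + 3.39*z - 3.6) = -0.0013*z^5 + 0.5253*z^4 - 13.0361*z^3 + 18.0566*z^2 + 5.2593*z - 11.052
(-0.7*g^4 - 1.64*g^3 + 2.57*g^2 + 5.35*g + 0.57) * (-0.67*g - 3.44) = 0.469*g^5 + 3.5068*g^4 + 3.9197*g^3 - 12.4253*g^2 - 18.7859*g - 1.9608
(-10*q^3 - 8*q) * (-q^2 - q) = 10*q^5 + 10*q^4 + 8*q^3 + 8*q^2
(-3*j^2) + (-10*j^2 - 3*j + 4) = -13*j^2 - 3*j + 4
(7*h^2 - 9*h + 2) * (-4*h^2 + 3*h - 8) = -28*h^4 + 57*h^3 - 91*h^2 + 78*h - 16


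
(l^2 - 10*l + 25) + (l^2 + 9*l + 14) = 2*l^2 - l + 39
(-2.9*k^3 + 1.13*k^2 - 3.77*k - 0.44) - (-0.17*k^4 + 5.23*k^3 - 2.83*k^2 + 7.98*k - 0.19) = 0.17*k^4 - 8.13*k^3 + 3.96*k^2 - 11.75*k - 0.25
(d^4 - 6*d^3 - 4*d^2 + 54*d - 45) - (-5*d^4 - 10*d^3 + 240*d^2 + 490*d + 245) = 6*d^4 + 4*d^3 - 244*d^2 - 436*d - 290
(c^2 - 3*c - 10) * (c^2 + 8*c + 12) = c^4 + 5*c^3 - 22*c^2 - 116*c - 120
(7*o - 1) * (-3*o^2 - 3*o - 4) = -21*o^3 - 18*o^2 - 25*o + 4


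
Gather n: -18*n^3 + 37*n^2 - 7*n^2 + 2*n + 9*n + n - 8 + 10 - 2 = -18*n^3 + 30*n^2 + 12*n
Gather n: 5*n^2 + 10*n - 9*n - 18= 5*n^2 + n - 18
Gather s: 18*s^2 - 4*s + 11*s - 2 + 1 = 18*s^2 + 7*s - 1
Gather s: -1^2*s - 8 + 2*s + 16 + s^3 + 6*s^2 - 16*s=s^3 + 6*s^2 - 15*s + 8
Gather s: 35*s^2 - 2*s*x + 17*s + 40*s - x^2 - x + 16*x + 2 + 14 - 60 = 35*s^2 + s*(57 - 2*x) - x^2 + 15*x - 44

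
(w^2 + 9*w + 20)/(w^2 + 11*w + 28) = (w + 5)/(w + 7)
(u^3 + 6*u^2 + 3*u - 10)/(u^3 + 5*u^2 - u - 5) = (u + 2)/(u + 1)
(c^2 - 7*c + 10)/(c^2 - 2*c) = (c - 5)/c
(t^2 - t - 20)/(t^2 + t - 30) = (t + 4)/(t + 6)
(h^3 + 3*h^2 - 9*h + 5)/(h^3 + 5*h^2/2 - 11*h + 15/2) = 2*(h - 1)/(2*h - 3)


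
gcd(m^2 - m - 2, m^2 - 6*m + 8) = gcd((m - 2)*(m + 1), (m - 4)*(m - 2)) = m - 2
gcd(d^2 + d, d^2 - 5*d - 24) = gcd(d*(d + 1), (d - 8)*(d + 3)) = 1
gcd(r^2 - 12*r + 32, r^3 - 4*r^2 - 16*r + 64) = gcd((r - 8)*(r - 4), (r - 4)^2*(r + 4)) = r - 4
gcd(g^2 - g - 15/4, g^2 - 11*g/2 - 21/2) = g + 3/2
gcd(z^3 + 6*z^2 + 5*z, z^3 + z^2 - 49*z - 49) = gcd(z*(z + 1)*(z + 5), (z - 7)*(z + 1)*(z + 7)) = z + 1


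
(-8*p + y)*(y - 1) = -8*p*y + 8*p + y^2 - y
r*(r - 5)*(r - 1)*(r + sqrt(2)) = r^4 - 6*r^3 + sqrt(2)*r^3 - 6*sqrt(2)*r^2 + 5*r^2 + 5*sqrt(2)*r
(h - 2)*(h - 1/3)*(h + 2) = h^3 - h^2/3 - 4*h + 4/3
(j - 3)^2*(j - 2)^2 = j^4 - 10*j^3 + 37*j^2 - 60*j + 36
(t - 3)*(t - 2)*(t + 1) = t^3 - 4*t^2 + t + 6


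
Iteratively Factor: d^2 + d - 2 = (d - 1)*(d + 2)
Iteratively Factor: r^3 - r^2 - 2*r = (r + 1)*(r^2 - 2*r) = (r - 2)*(r + 1)*(r)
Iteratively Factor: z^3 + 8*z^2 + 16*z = (z)*(z^2 + 8*z + 16) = z*(z + 4)*(z + 4)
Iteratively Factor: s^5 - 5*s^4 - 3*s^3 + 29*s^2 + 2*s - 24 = (s - 4)*(s^4 - s^3 - 7*s^2 + s + 6) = (s - 4)*(s + 1)*(s^3 - 2*s^2 - 5*s + 6) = (s - 4)*(s - 3)*(s + 1)*(s^2 + s - 2) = (s - 4)*(s - 3)*(s - 1)*(s + 1)*(s + 2)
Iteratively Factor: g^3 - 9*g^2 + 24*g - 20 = (g - 5)*(g^2 - 4*g + 4) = (g - 5)*(g - 2)*(g - 2)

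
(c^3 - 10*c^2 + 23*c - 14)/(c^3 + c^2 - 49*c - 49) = (c^2 - 3*c + 2)/(c^2 + 8*c + 7)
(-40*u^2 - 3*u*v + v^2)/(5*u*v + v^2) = (-8*u + v)/v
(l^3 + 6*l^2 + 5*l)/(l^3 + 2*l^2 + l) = (l + 5)/(l + 1)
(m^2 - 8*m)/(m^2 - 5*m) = (m - 8)/(m - 5)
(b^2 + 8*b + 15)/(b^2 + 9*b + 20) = (b + 3)/(b + 4)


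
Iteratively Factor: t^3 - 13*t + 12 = (t - 3)*(t^2 + 3*t - 4) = (t - 3)*(t + 4)*(t - 1)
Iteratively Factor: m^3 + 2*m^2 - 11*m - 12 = (m + 1)*(m^2 + m - 12) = (m - 3)*(m + 1)*(m + 4)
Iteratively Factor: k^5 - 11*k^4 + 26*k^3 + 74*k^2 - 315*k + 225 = (k - 5)*(k^4 - 6*k^3 - 4*k^2 + 54*k - 45) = (k - 5)*(k + 3)*(k^3 - 9*k^2 + 23*k - 15) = (k - 5)*(k - 3)*(k + 3)*(k^2 - 6*k + 5) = (k - 5)^2*(k - 3)*(k + 3)*(k - 1)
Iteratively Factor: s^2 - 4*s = (s)*(s - 4)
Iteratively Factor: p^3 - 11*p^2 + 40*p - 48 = (p - 3)*(p^2 - 8*p + 16) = (p - 4)*(p - 3)*(p - 4)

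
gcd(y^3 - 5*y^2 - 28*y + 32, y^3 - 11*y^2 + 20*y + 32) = y - 8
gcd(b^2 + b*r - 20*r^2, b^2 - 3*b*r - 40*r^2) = b + 5*r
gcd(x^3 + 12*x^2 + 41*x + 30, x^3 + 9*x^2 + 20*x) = x + 5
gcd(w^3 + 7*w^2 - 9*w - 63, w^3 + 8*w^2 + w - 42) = w^2 + 10*w + 21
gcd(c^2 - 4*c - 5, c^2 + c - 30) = c - 5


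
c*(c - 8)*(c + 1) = c^3 - 7*c^2 - 8*c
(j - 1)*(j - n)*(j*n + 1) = j^3*n - j^2*n^2 - j^2*n + j^2 + j*n^2 - j*n - j + n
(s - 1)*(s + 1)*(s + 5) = s^3 + 5*s^2 - s - 5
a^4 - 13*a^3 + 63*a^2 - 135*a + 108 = (a - 4)*(a - 3)^3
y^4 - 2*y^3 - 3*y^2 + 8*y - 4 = (y - 2)*(y - 1)^2*(y + 2)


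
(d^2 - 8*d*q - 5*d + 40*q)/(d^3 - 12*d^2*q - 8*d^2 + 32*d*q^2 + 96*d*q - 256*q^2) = (5 - d)/(-d^2 + 4*d*q + 8*d - 32*q)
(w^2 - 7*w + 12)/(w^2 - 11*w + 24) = (w - 4)/(w - 8)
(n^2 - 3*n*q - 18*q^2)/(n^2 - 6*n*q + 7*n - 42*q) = (n + 3*q)/(n + 7)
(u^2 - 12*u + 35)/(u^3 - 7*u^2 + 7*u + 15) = (u - 7)/(u^2 - 2*u - 3)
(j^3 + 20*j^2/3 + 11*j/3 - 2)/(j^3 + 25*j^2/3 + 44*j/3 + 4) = (3*j^2 + 2*j - 1)/(3*j^2 + 7*j + 2)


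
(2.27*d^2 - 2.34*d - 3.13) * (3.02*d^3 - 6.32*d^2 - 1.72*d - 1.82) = 6.8554*d^5 - 21.4132*d^4 + 1.4318*d^3 + 19.675*d^2 + 9.6424*d + 5.6966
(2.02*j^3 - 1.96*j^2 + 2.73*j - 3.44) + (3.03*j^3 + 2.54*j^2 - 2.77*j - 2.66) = 5.05*j^3 + 0.58*j^2 - 0.04*j - 6.1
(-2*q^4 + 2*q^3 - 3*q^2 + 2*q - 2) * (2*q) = -4*q^5 + 4*q^4 - 6*q^3 + 4*q^2 - 4*q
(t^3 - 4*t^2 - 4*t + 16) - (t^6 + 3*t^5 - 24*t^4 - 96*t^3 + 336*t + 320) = -t^6 - 3*t^5 + 24*t^4 + 97*t^3 - 4*t^2 - 340*t - 304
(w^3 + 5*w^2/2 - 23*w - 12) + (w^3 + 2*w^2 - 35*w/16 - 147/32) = 2*w^3 + 9*w^2/2 - 403*w/16 - 531/32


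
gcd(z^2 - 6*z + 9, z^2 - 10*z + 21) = z - 3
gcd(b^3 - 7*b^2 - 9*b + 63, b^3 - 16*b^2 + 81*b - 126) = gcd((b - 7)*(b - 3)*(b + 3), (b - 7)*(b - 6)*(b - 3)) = b^2 - 10*b + 21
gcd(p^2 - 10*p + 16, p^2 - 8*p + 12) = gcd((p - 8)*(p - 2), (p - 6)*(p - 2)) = p - 2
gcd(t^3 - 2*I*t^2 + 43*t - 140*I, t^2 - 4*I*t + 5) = t - 5*I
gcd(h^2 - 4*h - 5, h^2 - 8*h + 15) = h - 5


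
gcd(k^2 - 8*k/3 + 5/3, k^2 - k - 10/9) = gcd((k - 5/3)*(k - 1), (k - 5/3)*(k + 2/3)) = k - 5/3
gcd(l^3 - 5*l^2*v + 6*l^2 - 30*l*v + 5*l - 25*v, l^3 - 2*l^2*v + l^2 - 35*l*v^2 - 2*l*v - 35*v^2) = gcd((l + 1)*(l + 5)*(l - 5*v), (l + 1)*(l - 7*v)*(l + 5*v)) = l + 1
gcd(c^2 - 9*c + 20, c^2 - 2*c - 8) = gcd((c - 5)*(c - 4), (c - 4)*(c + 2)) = c - 4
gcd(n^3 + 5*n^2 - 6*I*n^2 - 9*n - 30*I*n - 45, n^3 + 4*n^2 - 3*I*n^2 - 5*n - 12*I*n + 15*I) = n^2 + n*(5 - 3*I) - 15*I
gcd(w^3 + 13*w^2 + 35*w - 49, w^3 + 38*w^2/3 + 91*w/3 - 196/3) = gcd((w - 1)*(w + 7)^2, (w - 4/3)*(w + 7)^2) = w^2 + 14*w + 49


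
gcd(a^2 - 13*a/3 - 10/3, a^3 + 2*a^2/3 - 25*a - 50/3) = a^2 - 13*a/3 - 10/3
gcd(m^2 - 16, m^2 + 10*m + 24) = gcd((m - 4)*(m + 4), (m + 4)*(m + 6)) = m + 4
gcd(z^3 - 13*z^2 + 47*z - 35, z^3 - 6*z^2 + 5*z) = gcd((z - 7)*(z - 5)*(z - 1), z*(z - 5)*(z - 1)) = z^2 - 6*z + 5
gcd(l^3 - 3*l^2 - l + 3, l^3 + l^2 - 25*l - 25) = l + 1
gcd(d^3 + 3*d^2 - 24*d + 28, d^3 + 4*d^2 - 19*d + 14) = d^2 + 5*d - 14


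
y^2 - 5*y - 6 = (y - 6)*(y + 1)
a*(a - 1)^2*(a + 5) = a^4 + 3*a^3 - 9*a^2 + 5*a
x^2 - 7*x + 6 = (x - 6)*(x - 1)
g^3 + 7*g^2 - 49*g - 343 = (g - 7)*(g + 7)^2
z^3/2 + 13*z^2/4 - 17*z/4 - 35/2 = (z/2 + 1)*(z - 5/2)*(z + 7)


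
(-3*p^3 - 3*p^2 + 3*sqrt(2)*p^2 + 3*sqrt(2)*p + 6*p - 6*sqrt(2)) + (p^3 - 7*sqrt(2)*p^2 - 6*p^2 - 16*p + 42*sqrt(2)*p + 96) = -2*p^3 - 9*p^2 - 4*sqrt(2)*p^2 - 10*p + 45*sqrt(2)*p - 6*sqrt(2) + 96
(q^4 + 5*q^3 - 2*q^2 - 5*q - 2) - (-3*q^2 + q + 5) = q^4 + 5*q^3 + q^2 - 6*q - 7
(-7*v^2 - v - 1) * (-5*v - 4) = 35*v^3 + 33*v^2 + 9*v + 4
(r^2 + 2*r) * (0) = 0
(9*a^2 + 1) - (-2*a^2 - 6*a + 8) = 11*a^2 + 6*a - 7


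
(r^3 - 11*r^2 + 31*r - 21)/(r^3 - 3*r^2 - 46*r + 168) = (r^3 - 11*r^2 + 31*r - 21)/(r^3 - 3*r^2 - 46*r + 168)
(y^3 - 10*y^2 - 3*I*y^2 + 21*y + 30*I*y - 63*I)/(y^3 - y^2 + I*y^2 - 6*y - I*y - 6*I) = (y^2 - y*(7 + 3*I) + 21*I)/(y^2 + y*(2 + I) + 2*I)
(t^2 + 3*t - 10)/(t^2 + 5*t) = (t - 2)/t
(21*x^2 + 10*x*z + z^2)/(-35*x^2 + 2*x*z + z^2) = (-3*x - z)/(5*x - z)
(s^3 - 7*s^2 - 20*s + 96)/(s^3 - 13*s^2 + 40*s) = (s^2 + s - 12)/(s*(s - 5))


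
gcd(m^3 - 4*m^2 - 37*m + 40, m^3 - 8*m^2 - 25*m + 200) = m^2 - 3*m - 40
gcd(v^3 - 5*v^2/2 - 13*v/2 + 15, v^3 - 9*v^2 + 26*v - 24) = v^2 - 5*v + 6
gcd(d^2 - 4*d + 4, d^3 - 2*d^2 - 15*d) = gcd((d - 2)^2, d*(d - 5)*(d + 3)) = 1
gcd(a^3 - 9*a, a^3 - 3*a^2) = a^2 - 3*a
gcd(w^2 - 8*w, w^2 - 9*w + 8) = w - 8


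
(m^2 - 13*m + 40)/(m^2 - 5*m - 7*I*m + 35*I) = (m - 8)/(m - 7*I)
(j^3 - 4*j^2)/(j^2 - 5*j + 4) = j^2/(j - 1)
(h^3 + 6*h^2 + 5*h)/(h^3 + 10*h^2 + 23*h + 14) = h*(h + 5)/(h^2 + 9*h + 14)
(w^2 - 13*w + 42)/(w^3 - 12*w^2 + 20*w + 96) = (w - 7)/(w^2 - 6*w - 16)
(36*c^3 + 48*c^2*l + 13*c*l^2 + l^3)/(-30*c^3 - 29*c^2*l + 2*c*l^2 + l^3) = (-6*c - l)/(5*c - l)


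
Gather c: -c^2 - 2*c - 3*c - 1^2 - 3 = -c^2 - 5*c - 4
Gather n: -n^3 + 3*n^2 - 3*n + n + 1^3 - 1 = -n^3 + 3*n^2 - 2*n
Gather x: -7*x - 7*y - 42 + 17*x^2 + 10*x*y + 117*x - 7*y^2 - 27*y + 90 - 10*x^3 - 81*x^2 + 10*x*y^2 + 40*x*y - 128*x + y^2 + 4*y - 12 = -10*x^3 - 64*x^2 + x*(10*y^2 + 50*y - 18) - 6*y^2 - 30*y + 36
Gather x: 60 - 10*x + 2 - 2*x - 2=60 - 12*x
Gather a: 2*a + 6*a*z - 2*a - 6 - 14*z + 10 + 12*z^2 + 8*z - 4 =6*a*z + 12*z^2 - 6*z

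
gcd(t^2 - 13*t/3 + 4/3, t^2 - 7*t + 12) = t - 4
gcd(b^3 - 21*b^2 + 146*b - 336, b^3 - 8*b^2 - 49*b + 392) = b^2 - 15*b + 56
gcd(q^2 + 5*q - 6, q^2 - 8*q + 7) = q - 1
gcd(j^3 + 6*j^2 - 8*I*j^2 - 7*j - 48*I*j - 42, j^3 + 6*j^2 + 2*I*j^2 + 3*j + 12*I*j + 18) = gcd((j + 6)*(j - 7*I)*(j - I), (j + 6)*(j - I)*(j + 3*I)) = j^2 + j*(6 - I) - 6*I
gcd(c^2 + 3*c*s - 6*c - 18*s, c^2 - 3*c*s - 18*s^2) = c + 3*s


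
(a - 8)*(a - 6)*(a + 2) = a^3 - 12*a^2 + 20*a + 96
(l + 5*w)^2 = l^2 + 10*l*w + 25*w^2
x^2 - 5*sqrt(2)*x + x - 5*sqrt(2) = (x + 1)*(x - 5*sqrt(2))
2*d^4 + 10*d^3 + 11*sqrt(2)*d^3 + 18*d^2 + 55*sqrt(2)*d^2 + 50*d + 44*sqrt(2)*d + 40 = (d + 4)*(d + 5*sqrt(2))*(sqrt(2)*d + 1)*(sqrt(2)*d + sqrt(2))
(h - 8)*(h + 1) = h^2 - 7*h - 8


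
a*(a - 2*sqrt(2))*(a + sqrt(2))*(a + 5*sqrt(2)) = a^4 + 4*sqrt(2)*a^3 - 14*a^2 - 20*sqrt(2)*a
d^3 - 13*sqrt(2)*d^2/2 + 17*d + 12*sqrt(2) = (d - 4*sqrt(2))*(d - 3*sqrt(2))*(d + sqrt(2)/2)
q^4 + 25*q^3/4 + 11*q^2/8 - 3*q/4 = q*(q - 1/4)*(q + 1/2)*(q + 6)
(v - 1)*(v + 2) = v^2 + v - 2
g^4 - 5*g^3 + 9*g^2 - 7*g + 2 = (g - 2)*(g - 1)^3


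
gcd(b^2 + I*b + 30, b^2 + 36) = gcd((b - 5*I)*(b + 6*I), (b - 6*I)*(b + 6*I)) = b + 6*I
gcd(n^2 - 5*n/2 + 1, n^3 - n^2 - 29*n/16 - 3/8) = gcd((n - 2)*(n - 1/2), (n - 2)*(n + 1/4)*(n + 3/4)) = n - 2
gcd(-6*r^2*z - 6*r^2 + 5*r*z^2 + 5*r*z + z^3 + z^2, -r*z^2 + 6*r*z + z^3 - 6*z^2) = -r + z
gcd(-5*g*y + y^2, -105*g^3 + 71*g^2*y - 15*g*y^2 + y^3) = -5*g + y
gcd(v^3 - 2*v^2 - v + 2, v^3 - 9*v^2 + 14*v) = v - 2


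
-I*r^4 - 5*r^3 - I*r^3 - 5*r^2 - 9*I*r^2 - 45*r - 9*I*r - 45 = (r - 5*I)*(r - 3*I)*(r + 3*I)*(-I*r - I)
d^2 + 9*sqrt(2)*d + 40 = (d + 4*sqrt(2))*(d + 5*sqrt(2))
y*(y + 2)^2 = y^3 + 4*y^2 + 4*y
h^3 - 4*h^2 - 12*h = h*(h - 6)*(h + 2)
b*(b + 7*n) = b^2 + 7*b*n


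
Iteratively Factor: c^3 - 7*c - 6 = (c + 1)*(c^2 - c - 6) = (c - 3)*(c + 1)*(c + 2)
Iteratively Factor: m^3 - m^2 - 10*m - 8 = (m - 4)*(m^2 + 3*m + 2) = (m - 4)*(m + 1)*(m + 2)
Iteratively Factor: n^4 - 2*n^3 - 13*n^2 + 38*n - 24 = (n - 3)*(n^3 + n^2 - 10*n + 8) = (n - 3)*(n - 2)*(n^2 + 3*n - 4) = (n - 3)*(n - 2)*(n + 4)*(n - 1)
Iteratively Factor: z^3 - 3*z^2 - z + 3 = (z + 1)*(z^2 - 4*z + 3) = (z - 3)*(z + 1)*(z - 1)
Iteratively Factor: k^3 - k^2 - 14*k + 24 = (k - 3)*(k^2 + 2*k - 8) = (k - 3)*(k + 4)*(k - 2)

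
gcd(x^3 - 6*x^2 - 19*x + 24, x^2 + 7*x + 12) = x + 3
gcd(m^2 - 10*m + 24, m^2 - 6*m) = m - 6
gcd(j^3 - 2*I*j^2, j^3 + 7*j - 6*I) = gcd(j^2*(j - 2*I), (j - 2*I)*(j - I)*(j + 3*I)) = j - 2*I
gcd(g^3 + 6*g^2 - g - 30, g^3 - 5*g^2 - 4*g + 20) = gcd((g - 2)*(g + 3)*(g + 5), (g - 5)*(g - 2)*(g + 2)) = g - 2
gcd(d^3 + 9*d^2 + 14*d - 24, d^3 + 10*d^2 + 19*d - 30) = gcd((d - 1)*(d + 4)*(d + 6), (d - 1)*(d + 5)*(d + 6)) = d^2 + 5*d - 6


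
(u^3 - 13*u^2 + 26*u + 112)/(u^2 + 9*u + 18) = (u^3 - 13*u^2 + 26*u + 112)/(u^2 + 9*u + 18)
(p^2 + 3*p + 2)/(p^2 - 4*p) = (p^2 + 3*p + 2)/(p*(p - 4))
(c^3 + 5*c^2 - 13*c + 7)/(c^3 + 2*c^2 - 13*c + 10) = (c^2 + 6*c - 7)/(c^2 + 3*c - 10)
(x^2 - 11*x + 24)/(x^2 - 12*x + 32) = (x - 3)/(x - 4)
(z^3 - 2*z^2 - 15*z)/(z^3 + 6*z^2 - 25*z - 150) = z*(z + 3)/(z^2 + 11*z + 30)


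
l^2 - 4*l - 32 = (l - 8)*(l + 4)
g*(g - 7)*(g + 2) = g^3 - 5*g^2 - 14*g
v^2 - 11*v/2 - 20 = (v - 8)*(v + 5/2)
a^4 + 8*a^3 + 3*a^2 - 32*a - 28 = (a - 2)*(a + 1)*(a + 2)*(a + 7)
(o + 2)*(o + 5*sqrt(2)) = o^2 + 2*o + 5*sqrt(2)*o + 10*sqrt(2)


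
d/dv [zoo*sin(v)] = zoo*cos(v)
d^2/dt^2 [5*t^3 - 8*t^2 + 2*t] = 30*t - 16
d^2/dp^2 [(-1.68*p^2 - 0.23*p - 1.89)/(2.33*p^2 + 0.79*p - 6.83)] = (3.68745800000001*p^3 - 221.975838*p^2 - 42.83472*p - 221.735966)/(12.649337*p^6 + 12.866493*p^5 - 106.875702*p^4 - 74.938847*p^3 + 313.288002*p^2 + 110.557893*p - 318.611987)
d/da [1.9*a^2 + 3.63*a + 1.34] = 3.8*a + 3.63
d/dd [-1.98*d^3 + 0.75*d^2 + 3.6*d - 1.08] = -5.94*d^2 + 1.5*d + 3.6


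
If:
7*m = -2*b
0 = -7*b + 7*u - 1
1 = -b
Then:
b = -1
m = 2/7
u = -6/7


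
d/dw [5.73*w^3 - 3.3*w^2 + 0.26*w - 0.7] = 17.19*w^2 - 6.6*w + 0.26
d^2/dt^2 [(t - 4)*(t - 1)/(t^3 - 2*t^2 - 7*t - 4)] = 2*(t - 5)/(t^4 + 4*t^3 + 6*t^2 + 4*t + 1)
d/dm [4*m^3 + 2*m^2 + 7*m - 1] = 12*m^2 + 4*m + 7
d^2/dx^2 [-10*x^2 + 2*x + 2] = -20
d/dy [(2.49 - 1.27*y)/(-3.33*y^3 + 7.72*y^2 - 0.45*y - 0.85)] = (-8.4582*y^3 + 34.6795*y^2 - 38.4456*y + 2.2)/(11.0889*y^6 - 51.4152*y^5 + 62.5954*y^4 - 1.287*y^3 - 12.9215*y^2 + 0.765*y + 0.7225)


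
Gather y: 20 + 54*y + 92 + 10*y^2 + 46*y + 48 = 10*y^2 + 100*y + 160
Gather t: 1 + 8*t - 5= 8*t - 4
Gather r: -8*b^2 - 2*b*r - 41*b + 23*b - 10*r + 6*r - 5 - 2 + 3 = -8*b^2 - 18*b + r*(-2*b - 4) - 4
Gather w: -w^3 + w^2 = -w^3 + w^2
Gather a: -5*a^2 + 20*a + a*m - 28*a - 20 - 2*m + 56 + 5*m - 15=-5*a^2 + a*(m - 8) + 3*m + 21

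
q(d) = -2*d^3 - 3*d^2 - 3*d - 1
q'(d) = -6*d^2 - 6*d - 3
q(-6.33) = 405.06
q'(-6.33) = -205.43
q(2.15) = -41.19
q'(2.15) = -43.64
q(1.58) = -21.12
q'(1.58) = -27.46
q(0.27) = -2.07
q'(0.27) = -5.06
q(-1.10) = 1.33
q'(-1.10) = -3.66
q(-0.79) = 0.48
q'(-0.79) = -2.00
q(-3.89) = 83.00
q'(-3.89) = -70.45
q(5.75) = -497.66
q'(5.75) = -235.88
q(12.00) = -3925.00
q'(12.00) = -939.00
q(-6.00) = 341.00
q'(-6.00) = -183.00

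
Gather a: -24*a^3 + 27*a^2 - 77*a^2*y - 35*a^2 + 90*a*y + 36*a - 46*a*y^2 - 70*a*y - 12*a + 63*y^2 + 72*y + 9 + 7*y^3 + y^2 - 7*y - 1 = -24*a^3 + a^2*(-77*y - 8) + a*(-46*y^2 + 20*y + 24) + 7*y^3 + 64*y^2 + 65*y + 8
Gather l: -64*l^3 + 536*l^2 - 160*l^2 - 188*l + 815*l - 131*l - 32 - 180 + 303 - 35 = -64*l^3 + 376*l^2 + 496*l + 56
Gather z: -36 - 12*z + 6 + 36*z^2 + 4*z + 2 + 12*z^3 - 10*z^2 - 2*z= 12*z^3 + 26*z^2 - 10*z - 28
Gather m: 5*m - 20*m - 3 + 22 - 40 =-15*m - 21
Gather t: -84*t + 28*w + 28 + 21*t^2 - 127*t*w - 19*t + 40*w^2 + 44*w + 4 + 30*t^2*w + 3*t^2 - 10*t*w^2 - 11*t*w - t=t^2*(30*w + 24) + t*(-10*w^2 - 138*w - 104) + 40*w^2 + 72*w + 32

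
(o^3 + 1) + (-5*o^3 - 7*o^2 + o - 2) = -4*o^3 - 7*o^2 + o - 1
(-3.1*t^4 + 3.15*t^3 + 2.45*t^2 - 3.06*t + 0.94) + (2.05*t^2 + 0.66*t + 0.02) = -3.1*t^4 + 3.15*t^3 + 4.5*t^2 - 2.4*t + 0.96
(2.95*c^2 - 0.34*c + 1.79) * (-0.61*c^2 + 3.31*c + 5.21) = -1.7995*c^4 + 9.9719*c^3 + 13.1522*c^2 + 4.1535*c + 9.3259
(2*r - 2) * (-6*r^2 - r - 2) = -12*r^3 + 10*r^2 - 2*r + 4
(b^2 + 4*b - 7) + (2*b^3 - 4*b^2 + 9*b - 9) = 2*b^3 - 3*b^2 + 13*b - 16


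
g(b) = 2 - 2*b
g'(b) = -2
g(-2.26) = 6.52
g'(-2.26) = -2.00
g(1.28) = -0.56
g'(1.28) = -2.00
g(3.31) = -4.62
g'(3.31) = -2.00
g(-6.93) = 15.86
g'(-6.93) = -2.00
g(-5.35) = 12.70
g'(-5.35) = -2.00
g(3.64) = -5.28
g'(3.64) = -2.00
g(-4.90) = 11.80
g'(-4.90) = -2.00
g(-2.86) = 7.72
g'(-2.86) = -2.00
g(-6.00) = 14.00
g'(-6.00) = -2.00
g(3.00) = -4.00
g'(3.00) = -2.00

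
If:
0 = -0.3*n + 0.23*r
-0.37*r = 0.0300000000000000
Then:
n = -0.06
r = -0.08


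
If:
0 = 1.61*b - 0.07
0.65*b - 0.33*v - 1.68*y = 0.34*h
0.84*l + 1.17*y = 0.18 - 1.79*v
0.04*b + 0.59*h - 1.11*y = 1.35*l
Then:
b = 0.04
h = -5.84470308268826*y - 0.0173471826957497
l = -3.37657393984153*y - 0.00629311655978497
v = 0.930906206406083*y + 0.103511853581128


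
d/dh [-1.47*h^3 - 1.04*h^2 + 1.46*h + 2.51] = -4.41*h^2 - 2.08*h + 1.46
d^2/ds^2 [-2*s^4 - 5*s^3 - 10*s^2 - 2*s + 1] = -24*s^2 - 30*s - 20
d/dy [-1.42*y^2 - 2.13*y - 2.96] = -2.84*y - 2.13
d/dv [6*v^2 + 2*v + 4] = 12*v + 2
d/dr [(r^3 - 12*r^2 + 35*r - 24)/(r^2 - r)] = 1 - 24/r^2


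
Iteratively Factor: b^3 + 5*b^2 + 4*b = (b + 4)*(b^2 + b) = (b + 1)*(b + 4)*(b)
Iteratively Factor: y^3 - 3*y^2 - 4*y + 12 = (y + 2)*(y^2 - 5*y + 6) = (y - 2)*(y + 2)*(y - 3)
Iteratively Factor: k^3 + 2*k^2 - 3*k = (k - 1)*(k^2 + 3*k) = (k - 1)*(k + 3)*(k)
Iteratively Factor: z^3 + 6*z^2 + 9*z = (z + 3)*(z^2 + 3*z) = z*(z + 3)*(z + 3)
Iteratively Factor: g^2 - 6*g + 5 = (g - 1)*(g - 5)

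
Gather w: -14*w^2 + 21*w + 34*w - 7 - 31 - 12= -14*w^2 + 55*w - 50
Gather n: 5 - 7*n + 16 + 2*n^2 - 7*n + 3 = 2*n^2 - 14*n + 24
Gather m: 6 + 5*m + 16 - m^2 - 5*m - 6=16 - m^2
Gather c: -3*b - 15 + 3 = -3*b - 12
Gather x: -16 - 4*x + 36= 20 - 4*x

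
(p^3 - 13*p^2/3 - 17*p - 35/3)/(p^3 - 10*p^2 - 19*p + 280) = (3*p^2 + 8*p + 5)/(3*(p^2 - 3*p - 40))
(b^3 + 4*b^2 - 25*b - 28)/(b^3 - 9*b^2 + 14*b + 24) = (b + 7)/(b - 6)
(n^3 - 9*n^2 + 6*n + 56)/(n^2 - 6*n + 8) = (n^2 - 5*n - 14)/(n - 2)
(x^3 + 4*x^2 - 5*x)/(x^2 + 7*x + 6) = x*(x^2 + 4*x - 5)/(x^2 + 7*x + 6)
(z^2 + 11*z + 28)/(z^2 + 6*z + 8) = (z + 7)/(z + 2)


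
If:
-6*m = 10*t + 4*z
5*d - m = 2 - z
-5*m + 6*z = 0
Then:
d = z/25 + 2/5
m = 6*z/5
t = -28*z/25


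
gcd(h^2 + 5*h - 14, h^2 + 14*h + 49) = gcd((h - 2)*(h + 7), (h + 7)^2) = h + 7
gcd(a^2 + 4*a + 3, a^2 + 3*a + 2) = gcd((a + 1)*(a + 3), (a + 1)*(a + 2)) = a + 1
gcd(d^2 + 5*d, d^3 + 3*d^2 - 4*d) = d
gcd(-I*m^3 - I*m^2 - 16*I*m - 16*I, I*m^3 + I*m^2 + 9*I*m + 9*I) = m + 1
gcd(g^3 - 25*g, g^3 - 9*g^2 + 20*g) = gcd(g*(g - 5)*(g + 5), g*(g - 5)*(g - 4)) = g^2 - 5*g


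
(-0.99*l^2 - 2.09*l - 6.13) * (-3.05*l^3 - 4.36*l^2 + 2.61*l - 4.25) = 3.0195*l^5 + 10.6909*l^4 + 25.225*l^3 + 25.4794*l^2 - 7.1168*l + 26.0525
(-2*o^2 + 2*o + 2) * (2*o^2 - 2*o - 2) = -4*o^4 + 8*o^3 + 4*o^2 - 8*o - 4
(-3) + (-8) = -11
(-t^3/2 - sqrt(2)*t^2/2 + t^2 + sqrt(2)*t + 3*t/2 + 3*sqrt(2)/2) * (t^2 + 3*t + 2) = -t^5/2 - sqrt(2)*t^4/2 - t^4/2 - sqrt(2)*t^3/2 + 7*t^3/2 + 7*sqrt(2)*t^2/2 + 13*t^2/2 + 3*t + 13*sqrt(2)*t/2 + 3*sqrt(2)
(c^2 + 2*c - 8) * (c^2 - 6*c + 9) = c^4 - 4*c^3 - 11*c^2 + 66*c - 72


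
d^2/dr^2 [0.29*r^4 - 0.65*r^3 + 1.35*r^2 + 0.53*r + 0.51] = 3.48*r^2 - 3.9*r + 2.7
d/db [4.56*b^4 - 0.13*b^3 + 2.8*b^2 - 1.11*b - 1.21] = 18.24*b^3 - 0.39*b^2 + 5.6*b - 1.11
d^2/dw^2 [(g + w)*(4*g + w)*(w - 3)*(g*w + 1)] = 8*g^3 + 30*g^2*w - 30*g^2 + 12*g*w^2 - 18*g*w + 10*g + 6*w - 6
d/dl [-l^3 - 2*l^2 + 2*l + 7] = -3*l^2 - 4*l + 2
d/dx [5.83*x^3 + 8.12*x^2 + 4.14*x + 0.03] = 17.49*x^2 + 16.24*x + 4.14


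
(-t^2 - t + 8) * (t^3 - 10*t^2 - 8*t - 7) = -t^5 + 9*t^4 + 26*t^3 - 65*t^2 - 57*t - 56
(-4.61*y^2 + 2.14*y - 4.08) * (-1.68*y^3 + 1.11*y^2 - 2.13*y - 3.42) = 7.7448*y^5 - 8.7123*y^4 + 19.0491*y^3 + 6.6792*y^2 + 1.3716*y + 13.9536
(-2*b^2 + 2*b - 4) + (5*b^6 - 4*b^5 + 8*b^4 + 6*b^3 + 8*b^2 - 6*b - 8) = 5*b^6 - 4*b^5 + 8*b^4 + 6*b^3 + 6*b^2 - 4*b - 12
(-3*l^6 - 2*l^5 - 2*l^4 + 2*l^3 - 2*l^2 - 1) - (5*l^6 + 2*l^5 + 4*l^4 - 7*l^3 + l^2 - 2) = -8*l^6 - 4*l^5 - 6*l^4 + 9*l^3 - 3*l^2 + 1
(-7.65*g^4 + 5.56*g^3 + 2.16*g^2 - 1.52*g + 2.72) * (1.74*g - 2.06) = -13.311*g^5 + 25.4334*g^4 - 7.6952*g^3 - 7.0944*g^2 + 7.864*g - 5.6032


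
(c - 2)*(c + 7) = c^2 + 5*c - 14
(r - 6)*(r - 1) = r^2 - 7*r + 6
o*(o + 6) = o^2 + 6*o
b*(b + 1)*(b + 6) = b^3 + 7*b^2 + 6*b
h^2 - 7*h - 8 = (h - 8)*(h + 1)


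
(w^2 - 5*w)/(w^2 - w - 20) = w/(w + 4)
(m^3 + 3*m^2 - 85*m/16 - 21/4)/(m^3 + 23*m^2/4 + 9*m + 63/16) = (4*m^2 + 9*m - 28)/(4*m^2 + 20*m + 21)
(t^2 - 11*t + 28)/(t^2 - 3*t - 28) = (t - 4)/(t + 4)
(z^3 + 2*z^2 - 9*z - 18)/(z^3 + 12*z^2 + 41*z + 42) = (z - 3)/(z + 7)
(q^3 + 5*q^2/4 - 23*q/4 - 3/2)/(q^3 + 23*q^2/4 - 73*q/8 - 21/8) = 2*(q^2 + q - 6)/(2*q^2 + 11*q - 21)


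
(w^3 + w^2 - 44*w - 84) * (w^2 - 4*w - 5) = w^5 - 3*w^4 - 53*w^3 + 87*w^2 + 556*w + 420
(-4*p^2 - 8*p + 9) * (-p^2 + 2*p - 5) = 4*p^4 - 5*p^2 + 58*p - 45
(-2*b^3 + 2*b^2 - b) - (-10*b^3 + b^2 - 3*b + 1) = 8*b^3 + b^2 + 2*b - 1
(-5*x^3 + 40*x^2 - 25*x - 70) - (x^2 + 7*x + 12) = -5*x^3 + 39*x^2 - 32*x - 82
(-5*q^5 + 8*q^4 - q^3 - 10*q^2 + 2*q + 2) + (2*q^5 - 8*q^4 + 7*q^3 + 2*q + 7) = -3*q^5 + 6*q^3 - 10*q^2 + 4*q + 9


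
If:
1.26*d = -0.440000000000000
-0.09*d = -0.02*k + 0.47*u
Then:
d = -0.35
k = 23.5*u - 1.57142857142857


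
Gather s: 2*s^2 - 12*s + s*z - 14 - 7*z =2*s^2 + s*(z - 12) - 7*z - 14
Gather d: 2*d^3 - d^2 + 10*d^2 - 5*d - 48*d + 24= 2*d^3 + 9*d^2 - 53*d + 24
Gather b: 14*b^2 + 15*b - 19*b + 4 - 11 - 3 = 14*b^2 - 4*b - 10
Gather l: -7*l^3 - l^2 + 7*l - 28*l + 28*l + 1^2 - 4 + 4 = -7*l^3 - l^2 + 7*l + 1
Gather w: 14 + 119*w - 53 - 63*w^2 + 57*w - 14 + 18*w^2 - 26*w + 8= -45*w^2 + 150*w - 45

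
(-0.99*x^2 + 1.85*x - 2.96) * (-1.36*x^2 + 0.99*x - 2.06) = 1.3464*x^4 - 3.4961*x^3 + 7.8965*x^2 - 6.7414*x + 6.0976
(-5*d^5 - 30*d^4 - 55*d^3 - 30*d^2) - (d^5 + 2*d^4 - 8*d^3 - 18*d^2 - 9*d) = -6*d^5 - 32*d^4 - 47*d^3 - 12*d^2 + 9*d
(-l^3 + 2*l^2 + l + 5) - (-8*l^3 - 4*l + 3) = 7*l^3 + 2*l^2 + 5*l + 2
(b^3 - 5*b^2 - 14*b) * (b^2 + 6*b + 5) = b^5 + b^4 - 39*b^3 - 109*b^2 - 70*b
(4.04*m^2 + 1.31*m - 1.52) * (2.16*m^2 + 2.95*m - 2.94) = 8.7264*m^4 + 14.7476*m^3 - 11.2963*m^2 - 8.3354*m + 4.4688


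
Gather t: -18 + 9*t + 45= 9*t + 27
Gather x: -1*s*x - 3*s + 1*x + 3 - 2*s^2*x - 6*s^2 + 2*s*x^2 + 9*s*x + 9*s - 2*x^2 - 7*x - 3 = -6*s^2 + 6*s + x^2*(2*s - 2) + x*(-2*s^2 + 8*s - 6)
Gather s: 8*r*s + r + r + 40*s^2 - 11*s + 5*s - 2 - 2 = 2*r + 40*s^2 + s*(8*r - 6) - 4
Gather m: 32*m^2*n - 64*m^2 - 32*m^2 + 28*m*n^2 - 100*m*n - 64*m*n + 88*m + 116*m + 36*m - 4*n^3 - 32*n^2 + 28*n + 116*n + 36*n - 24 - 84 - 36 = m^2*(32*n - 96) + m*(28*n^2 - 164*n + 240) - 4*n^3 - 32*n^2 + 180*n - 144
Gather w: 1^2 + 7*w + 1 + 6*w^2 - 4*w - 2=6*w^2 + 3*w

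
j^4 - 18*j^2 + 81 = (j - 3)^2*(j + 3)^2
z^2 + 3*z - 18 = (z - 3)*(z + 6)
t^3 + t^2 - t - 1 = (t - 1)*(t + 1)^2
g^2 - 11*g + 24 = (g - 8)*(g - 3)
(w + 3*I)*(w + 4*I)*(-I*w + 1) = -I*w^3 + 8*w^2 + 19*I*w - 12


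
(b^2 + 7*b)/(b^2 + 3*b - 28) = b/(b - 4)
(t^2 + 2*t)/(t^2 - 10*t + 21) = t*(t + 2)/(t^2 - 10*t + 21)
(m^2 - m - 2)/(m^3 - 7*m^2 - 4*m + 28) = (m + 1)/(m^2 - 5*m - 14)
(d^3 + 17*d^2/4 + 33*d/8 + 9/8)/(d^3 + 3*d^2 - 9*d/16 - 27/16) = 2*(2*d + 1)/(4*d - 3)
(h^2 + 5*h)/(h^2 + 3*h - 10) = h/(h - 2)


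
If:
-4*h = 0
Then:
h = 0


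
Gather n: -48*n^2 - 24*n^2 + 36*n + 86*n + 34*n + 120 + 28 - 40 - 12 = -72*n^2 + 156*n + 96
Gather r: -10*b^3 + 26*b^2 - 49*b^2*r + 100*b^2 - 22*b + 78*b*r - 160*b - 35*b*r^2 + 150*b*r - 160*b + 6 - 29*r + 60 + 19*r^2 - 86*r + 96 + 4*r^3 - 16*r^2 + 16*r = -10*b^3 + 126*b^2 - 342*b + 4*r^3 + r^2*(3 - 35*b) + r*(-49*b^2 + 228*b - 99) + 162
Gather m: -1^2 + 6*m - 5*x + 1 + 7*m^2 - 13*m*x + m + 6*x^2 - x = 7*m^2 + m*(7 - 13*x) + 6*x^2 - 6*x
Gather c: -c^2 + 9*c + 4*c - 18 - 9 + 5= -c^2 + 13*c - 22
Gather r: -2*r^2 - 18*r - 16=-2*r^2 - 18*r - 16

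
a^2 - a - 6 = (a - 3)*(a + 2)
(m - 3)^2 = m^2 - 6*m + 9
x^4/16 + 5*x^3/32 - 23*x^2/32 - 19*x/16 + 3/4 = (x/4 + 1/2)*(x/4 + 1)*(x - 3)*(x - 1/2)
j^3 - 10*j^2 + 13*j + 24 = (j - 8)*(j - 3)*(j + 1)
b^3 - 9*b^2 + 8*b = b*(b - 8)*(b - 1)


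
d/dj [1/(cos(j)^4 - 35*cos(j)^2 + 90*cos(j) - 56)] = 2*(2*cos(j)^3 - 35*cos(j) + 45)*sin(j)/(cos(j)^4 - 35*cos(j)^2 + 90*cos(j) - 56)^2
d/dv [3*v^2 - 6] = 6*v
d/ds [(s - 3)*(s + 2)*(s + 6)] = 3*s^2 + 10*s - 12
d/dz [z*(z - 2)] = 2*z - 2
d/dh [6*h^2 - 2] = 12*h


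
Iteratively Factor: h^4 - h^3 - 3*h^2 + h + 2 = (h - 2)*(h^3 + h^2 - h - 1) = (h - 2)*(h - 1)*(h^2 + 2*h + 1) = (h - 2)*(h - 1)*(h + 1)*(h + 1)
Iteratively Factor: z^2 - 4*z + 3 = (z - 3)*(z - 1)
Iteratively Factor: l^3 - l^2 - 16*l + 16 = (l - 1)*(l^2 - 16) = (l - 4)*(l - 1)*(l + 4)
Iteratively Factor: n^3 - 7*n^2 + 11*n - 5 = (n - 5)*(n^2 - 2*n + 1) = (n - 5)*(n - 1)*(n - 1)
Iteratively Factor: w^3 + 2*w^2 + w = (w + 1)*(w^2 + w) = w*(w + 1)*(w + 1)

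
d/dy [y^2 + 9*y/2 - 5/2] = 2*y + 9/2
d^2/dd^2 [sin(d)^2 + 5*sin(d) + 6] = -5*sin(d) + 2*cos(2*d)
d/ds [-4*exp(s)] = -4*exp(s)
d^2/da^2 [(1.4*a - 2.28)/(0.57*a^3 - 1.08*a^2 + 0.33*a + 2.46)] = (2.72916*a^5 - 14.060304*a^4 + 25.196328*a^3 - 42.08652*a^2 + 46.374768*a - 14.884632)/(0.185193*a^9 - 1.052676*a^8 + 2.316195*a^7 - 0.0808380000000006*a^6 - 7.745301*a^5 + 11.031552*a^4 + 5.123709*a^3 - 18.803502*a^2 + 5.991084*a + 14.886936)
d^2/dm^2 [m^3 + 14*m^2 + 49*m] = 6*m + 28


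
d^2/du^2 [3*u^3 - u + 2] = 18*u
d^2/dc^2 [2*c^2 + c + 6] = 4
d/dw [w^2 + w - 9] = 2*w + 1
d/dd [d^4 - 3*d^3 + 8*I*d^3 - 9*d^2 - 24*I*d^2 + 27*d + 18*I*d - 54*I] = 4*d^3 + d^2*(-9 + 24*I) + d*(-18 - 48*I) + 27 + 18*I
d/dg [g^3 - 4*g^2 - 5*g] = 3*g^2 - 8*g - 5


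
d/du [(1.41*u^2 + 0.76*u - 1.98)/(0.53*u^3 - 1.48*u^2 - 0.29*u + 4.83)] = (-0.7473*u^4 - 0.8056*u^3 + 3.8641*u^2 + 7.7598*u + 3.0966)/(0.2809*u^6 - 1.5688*u^5 + 1.883*u^4 + 5.9782*u^3 - 14.2127*u^2 - 2.8014*u + 23.3289)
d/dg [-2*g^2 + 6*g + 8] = 6 - 4*g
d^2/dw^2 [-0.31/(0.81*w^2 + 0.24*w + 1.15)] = (0.406782*w^2 + 0.120528*w - 0.31*(1.62*w + 0.24)*(3.24*w + 0.48) + 0.57753)/(0.81*w^2 + 0.24*w + 1.15)^3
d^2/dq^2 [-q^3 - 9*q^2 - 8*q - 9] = -6*q - 18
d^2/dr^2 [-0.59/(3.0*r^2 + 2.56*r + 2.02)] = (10.62*r^2 + 9.0624*r - 0.59*(6.0*r + 2.56)*(12.0*r + 5.12) + 7.1508)/(3.0*r^2 + 2.56*r + 2.02)^3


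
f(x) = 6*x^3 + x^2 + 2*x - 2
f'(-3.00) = 158.00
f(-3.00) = -161.00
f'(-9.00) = 1442.00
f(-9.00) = -4313.00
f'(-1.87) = 61.20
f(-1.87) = -41.48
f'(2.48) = 117.67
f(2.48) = 100.63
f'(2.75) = 143.62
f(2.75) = 135.84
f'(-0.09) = 1.97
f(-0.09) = -2.18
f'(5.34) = 525.96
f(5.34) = 950.84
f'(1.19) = 29.87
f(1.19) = 11.91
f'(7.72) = 1090.21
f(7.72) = 2833.64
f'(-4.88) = 420.90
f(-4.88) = -685.23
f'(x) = 18*x^2 + 2*x + 2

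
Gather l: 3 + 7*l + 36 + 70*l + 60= 77*l + 99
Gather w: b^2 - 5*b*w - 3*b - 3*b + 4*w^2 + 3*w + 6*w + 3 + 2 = b^2 - 6*b + 4*w^2 + w*(9 - 5*b) + 5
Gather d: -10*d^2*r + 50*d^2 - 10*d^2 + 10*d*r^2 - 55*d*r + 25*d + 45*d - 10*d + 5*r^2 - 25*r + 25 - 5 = d^2*(40 - 10*r) + d*(10*r^2 - 55*r + 60) + 5*r^2 - 25*r + 20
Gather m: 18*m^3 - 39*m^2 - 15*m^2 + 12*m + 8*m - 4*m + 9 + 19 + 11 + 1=18*m^3 - 54*m^2 + 16*m + 40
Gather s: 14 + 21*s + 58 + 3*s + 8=24*s + 80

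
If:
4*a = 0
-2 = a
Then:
No Solution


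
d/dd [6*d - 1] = 6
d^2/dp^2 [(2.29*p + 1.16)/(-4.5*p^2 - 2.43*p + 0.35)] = (-(2.29*p + 1.16)*(9.0*p + 2.43)*(18.0*p + 4.86) + (61.83*p + 21.5694)*(4.5*p^2 + 2.43*p - 0.35))/(4.5*p^2 + 2.43*p - 0.35)^3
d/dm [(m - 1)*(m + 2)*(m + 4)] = 3*m^2 + 10*m + 2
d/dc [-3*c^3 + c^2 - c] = -9*c^2 + 2*c - 1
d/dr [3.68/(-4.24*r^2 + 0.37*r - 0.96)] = (31.2064*r - 1.3616)/(4.24*r^2 - 0.37*r + 0.96)^2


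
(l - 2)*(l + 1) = l^2 - l - 2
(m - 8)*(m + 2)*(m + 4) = m^3 - 2*m^2 - 40*m - 64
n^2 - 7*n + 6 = (n - 6)*(n - 1)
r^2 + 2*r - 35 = (r - 5)*(r + 7)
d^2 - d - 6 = (d - 3)*(d + 2)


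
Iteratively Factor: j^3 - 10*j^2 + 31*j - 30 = (j - 2)*(j^2 - 8*j + 15) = (j - 5)*(j - 2)*(j - 3)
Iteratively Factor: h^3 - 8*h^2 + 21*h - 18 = (h - 3)*(h^2 - 5*h + 6) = (h - 3)*(h - 2)*(h - 3)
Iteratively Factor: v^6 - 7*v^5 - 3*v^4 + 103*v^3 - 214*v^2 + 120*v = (v)*(v^5 - 7*v^4 - 3*v^3 + 103*v^2 - 214*v + 120) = v*(v - 2)*(v^4 - 5*v^3 - 13*v^2 + 77*v - 60) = v*(v - 2)*(v + 4)*(v^3 - 9*v^2 + 23*v - 15) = v*(v - 5)*(v - 2)*(v + 4)*(v^2 - 4*v + 3) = v*(v - 5)*(v - 3)*(v - 2)*(v + 4)*(v - 1)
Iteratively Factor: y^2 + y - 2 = (y - 1)*(y + 2)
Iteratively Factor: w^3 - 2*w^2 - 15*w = (w)*(w^2 - 2*w - 15) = w*(w - 5)*(w + 3)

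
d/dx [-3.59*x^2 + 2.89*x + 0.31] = 2.89 - 7.18*x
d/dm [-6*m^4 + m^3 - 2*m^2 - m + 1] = -24*m^3 + 3*m^2 - 4*m - 1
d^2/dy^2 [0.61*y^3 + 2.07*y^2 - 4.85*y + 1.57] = 3.66*y + 4.14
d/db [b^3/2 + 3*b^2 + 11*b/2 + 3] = 3*b^2/2 + 6*b + 11/2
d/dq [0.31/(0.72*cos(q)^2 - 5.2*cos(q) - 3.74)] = (0.4464*cos(q) - 1.612)*sin(q)/(-0.72*cos(q)^2 + 5.2*cos(q) + 3.74)^2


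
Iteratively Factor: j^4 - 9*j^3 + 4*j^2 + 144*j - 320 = (j - 5)*(j^3 - 4*j^2 - 16*j + 64) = (j - 5)*(j - 4)*(j^2 - 16) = (j - 5)*(j - 4)*(j + 4)*(j - 4)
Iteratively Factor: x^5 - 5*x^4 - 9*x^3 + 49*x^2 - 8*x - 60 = (x - 2)*(x^4 - 3*x^3 - 15*x^2 + 19*x + 30) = (x - 2)^2*(x^3 - x^2 - 17*x - 15) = (x - 2)^2*(x + 3)*(x^2 - 4*x - 5) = (x - 2)^2*(x + 1)*(x + 3)*(x - 5)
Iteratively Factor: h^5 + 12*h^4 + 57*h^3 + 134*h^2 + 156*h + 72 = (h + 3)*(h^4 + 9*h^3 + 30*h^2 + 44*h + 24) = (h + 2)*(h + 3)*(h^3 + 7*h^2 + 16*h + 12) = (h + 2)^2*(h + 3)*(h^2 + 5*h + 6) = (h + 2)^3*(h + 3)*(h + 3)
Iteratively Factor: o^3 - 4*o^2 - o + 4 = (o - 4)*(o^2 - 1) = (o - 4)*(o + 1)*(o - 1)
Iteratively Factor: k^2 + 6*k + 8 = (k + 4)*(k + 2)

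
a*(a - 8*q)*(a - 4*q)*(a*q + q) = a^4*q - 12*a^3*q^2 + a^3*q + 32*a^2*q^3 - 12*a^2*q^2 + 32*a*q^3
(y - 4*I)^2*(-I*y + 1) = -I*y^3 - 7*y^2 + 8*I*y - 16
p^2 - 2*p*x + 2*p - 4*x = (p + 2)*(p - 2*x)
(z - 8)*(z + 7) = z^2 - z - 56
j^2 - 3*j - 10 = (j - 5)*(j + 2)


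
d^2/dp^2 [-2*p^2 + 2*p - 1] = -4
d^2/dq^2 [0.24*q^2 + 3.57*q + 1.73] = 0.480000000000000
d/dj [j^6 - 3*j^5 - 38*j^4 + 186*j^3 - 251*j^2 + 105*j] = 6*j^5 - 15*j^4 - 152*j^3 + 558*j^2 - 502*j + 105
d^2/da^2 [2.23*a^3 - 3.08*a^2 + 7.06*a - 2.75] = 13.38*a - 6.16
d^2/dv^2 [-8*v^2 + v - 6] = -16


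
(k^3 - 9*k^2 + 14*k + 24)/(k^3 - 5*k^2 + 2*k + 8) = (k - 6)/(k - 2)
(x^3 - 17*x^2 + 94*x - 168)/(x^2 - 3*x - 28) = (x^2 - 10*x + 24)/(x + 4)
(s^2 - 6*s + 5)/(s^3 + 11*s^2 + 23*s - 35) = (s - 5)/(s^2 + 12*s + 35)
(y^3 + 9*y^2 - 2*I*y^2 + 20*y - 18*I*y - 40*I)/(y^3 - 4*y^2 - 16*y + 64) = (y^2 + y*(5 - 2*I) - 10*I)/(y^2 - 8*y + 16)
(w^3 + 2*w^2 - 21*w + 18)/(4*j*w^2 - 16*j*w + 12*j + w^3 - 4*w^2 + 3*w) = (w + 6)/(4*j + w)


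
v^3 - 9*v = v*(v - 3)*(v + 3)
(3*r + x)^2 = 9*r^2 + 6*r*x + x^2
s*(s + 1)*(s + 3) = s^3 + 4*s^2 + 3*s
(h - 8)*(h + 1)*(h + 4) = h^3 - 3*h^2 - 36*h - 32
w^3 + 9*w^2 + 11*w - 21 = (w - 1)*(w + 3)*(w + 7)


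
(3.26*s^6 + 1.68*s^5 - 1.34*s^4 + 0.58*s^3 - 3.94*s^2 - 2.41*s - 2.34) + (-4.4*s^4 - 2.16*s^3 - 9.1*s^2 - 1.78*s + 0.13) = 3.26*s^6 + 1.68*s^5 - 5.74*s^4 - 1.58*s^3 - 13.04*s^2 - 4.19*s - 2.21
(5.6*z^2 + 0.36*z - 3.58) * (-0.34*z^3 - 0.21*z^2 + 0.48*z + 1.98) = -1.904*z^5 - 1.2984*z^4 + 3.8296*z^3 + 12.0126*z^2 - 1.0056*z - 7.0884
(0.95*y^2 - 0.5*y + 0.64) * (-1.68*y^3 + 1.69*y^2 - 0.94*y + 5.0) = -1.596*y^5 + 2.4455*y^4 - 2.8132*y^3 + 6.3016*y^2 - 3.1016*y + 3.2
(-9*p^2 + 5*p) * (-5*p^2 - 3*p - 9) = 45*p^4 + 2*p^3 + 66*p^2 - 45*p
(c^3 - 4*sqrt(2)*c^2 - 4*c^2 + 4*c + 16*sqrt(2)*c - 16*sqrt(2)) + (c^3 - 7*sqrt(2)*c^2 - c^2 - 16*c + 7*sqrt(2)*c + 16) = 2*c^3 - 11*sqrt(2)*c^2 - 5*c^2 - 12*c + 23*sqrt(2)*c - 16*sqrt(2) + 16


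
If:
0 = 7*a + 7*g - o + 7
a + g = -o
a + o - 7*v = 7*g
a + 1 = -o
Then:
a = -15/8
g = 1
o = 7/8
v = -8/7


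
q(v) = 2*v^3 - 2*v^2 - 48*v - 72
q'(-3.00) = 18.00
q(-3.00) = 0.00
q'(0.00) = -48.00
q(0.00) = -72.00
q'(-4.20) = 74.64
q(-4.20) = -53.86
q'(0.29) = -48.66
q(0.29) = -86.04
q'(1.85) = -34.86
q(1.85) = -154.98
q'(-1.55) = -27.38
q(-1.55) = -9.85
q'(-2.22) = -9.55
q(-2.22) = 2.82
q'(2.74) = -13.91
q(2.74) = -177.39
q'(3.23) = 1.68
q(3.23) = -180.51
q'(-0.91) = -39.39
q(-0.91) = -31.48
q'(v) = 6*v^2 - 4*v - 48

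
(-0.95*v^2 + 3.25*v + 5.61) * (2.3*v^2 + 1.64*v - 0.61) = -2.185*v^4 + 5.917*v^3 + 18.8125*v^2 + 7.2179*v - 3.4221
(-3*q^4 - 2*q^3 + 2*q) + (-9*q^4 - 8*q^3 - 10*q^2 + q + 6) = -12*q^4 - 10*q^3 - 10*q^2 + 3*q + 6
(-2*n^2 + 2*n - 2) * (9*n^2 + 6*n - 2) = -18*n^4 + 6*n^3 - 2*n^2 - 16*n + 4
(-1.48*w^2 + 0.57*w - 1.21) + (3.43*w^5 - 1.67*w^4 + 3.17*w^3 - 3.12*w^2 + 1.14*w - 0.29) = 3.43*w^5 - 1.67*w^4 + 3.17*w^3 - 4.6*w^2 + 1.71*w - 1.5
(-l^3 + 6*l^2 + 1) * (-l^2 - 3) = l^5 - 6*l^4 + 3*l^3 - 19*l^2 - 3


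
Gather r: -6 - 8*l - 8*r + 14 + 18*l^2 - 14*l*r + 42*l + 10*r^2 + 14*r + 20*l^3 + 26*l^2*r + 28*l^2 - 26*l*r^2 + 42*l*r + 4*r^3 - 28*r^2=20*l^3 + 46*l^2 + 34*l + 4*r^3 + r^2*(-26*l - 18) + r*(26*l^2 + 28*l + 6) + 8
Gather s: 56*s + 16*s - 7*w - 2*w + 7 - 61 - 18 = 72*s - 9*w - 72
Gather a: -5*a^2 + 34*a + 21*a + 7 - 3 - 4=-5*a^2 + 55*a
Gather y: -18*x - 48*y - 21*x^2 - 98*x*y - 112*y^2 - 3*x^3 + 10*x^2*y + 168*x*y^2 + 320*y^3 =-3*x^3 - 21*x^2 - 18*x + 320*y^3 + y^2*(168*x - 112) + y*(10*x^2 - 98*x - 48)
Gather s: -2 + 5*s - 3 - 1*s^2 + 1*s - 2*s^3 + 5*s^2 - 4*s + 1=-2*s^3 + 4*s^2 + 2*s - 4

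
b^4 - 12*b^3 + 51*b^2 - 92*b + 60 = (b - 5)*(b - 3)*(b - 2)^2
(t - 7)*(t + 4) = t^2 - 3*t - 28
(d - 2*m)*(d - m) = d^2 - 3*d*m + 2*m^2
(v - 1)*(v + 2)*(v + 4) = v^3 + 5*v^2 + 2*v - 8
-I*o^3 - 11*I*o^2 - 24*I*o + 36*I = (o + 6)^2*(-I*o + I)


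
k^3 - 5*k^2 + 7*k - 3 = (k - 3)*(k - 1)^2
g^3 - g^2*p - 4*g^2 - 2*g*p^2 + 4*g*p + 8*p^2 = (g - 4)*(g - 2*p)*(g + p)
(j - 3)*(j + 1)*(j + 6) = j^3 + 4*j^2 - 15*j - 18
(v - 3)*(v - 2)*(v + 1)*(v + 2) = v^4 - 2*v^3 - 7*v^2 + 8*v + 12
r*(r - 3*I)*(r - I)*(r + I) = r^4 - 3*I*r^3 + r^2 - 3*I*r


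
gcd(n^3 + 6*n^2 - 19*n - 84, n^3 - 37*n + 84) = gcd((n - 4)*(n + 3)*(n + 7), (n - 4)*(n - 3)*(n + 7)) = n^2 + 3*n - 28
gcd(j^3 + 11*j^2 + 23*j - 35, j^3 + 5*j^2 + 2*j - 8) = j - 1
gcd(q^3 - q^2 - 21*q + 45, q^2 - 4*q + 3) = q - 3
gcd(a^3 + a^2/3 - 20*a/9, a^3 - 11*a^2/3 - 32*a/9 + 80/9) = a^2 + a/3 - 20/9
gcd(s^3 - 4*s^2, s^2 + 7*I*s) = s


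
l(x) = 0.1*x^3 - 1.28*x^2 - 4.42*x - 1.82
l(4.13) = -34.86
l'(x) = 0.3*x^2 - 2.56*x - 4.42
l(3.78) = -31.42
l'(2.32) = -8.74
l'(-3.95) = 10.37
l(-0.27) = -0.72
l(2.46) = -18.95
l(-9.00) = -138.62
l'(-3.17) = 6.71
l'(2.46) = -8.90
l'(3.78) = -9.81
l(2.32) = -17.72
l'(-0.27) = -3.71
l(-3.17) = -3.86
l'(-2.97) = 5.83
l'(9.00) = -3.16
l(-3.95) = -10.50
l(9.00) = -72.38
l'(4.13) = -9.88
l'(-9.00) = 42.92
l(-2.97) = -2.60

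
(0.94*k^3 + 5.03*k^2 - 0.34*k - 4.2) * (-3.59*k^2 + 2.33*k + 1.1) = -3.3746*k^5 - 15.8675*k^4 + 13.9745*k^3 + 19.8188*k^2 - 10.16*k - 4.62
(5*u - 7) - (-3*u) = 8*u - 7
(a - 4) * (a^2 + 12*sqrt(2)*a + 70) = a^3 - 4*a^2 + 12*sqrt(2)*a^2 - 48*sqrt(2)*a + 70*a - 280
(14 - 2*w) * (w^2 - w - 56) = -2*w^3 + 16*w^2 + 98*w - 784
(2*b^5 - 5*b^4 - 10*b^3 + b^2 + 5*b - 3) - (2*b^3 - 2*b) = 2*b^5 - 5*b^4 - 12*b^3 + b^2 + 7*b - 3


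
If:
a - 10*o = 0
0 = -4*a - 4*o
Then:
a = 0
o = 0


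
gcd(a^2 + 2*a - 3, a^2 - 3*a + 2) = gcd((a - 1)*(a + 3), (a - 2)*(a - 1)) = a - 1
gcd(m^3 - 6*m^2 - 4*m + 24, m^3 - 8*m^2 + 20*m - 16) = m - 2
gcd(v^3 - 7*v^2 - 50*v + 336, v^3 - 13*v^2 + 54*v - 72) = v - 6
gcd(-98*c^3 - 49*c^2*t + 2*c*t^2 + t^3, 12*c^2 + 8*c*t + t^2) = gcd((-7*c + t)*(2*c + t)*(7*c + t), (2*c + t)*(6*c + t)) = 2*c + t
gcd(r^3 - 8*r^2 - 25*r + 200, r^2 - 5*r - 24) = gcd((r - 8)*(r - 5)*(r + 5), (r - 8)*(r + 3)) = r - 8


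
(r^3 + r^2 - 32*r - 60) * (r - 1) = r^4 - 33*r^2 - 28*r + 60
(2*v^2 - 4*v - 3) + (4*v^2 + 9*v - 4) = 6*v^2 + 5*v - 7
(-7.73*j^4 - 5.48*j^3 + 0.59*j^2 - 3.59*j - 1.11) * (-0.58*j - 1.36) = 4.4834*j^5 + 13.6912*j^4 + 7.1106*j^3 + 1.2798*j^2 + 5.5262*j + 1.5096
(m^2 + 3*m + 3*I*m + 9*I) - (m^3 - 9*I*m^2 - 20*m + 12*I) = -m^3 + m^2 + 9*I*m^2 + 23*m + 3*I*m - 3*I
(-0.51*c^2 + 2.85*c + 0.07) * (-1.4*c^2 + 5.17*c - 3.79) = 0.714*c^4 - 6.6267*c^3 + 16.5694*c^2 - 10.4396*c - 0.2653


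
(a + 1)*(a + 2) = a^2 + 3*a + 2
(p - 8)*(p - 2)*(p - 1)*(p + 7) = p^4 - 4*p^3 - 51*p^2 + 166*p - 112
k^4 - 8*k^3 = k^3*(k - 8)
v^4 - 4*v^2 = v^2*(v - 2)*(v + 2)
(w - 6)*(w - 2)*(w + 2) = w^3 - 6*w^2 - 4*w + 24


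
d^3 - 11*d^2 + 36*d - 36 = (d - 6)*(d - 3)*(d - 2)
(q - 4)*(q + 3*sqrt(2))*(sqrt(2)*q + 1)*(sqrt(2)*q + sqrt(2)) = 2*q^4 - 6*q^3 + 7*sqrt(2)*q^3 - 21*sqrt(2)*q^2 - 2*q^2 - 28*sqrt(2)*q - 18*q - 24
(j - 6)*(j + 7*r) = j^2 + 7*j*r - 6*j - 42*r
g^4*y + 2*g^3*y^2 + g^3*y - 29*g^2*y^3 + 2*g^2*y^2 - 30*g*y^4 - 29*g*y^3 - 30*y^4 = (g - 5*y)*(g + y)*(g + 6*y)*(g*y + y)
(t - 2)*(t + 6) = t^2 + 4*t - 12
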